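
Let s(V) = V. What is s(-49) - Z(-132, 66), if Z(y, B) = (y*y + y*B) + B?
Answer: -8827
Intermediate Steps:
Z(y, B) = B + y² + B*y (Z(y, B) = (y² + B*y) + B = B + y² + B*y)
s(-49) - Z(-132, 66) = -49 - (66 + (-132)² + 66*(-132)) = -49 - (66 + 17424 - 8712) = -49 - 1*8778 = -49 - 8778 = -8827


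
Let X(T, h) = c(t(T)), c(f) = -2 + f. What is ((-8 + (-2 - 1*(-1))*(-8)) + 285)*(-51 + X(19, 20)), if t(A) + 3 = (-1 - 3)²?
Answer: -11400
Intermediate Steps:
t(A) = 13 (t(A) = -3 + (-1 - 3)² = -3 + (-4)² = -3 + 16 = 13)
X(T, h) = 11 (X(T, h) = -2 + 13 = 11)
((-8 + (-2 - 1*(-1))*(-8)) + 285)*(-51 + X(19, 20)) = ((-8 + (-2 - 1*(-1))*(-8)) + 285)*(-51 + 11) = ((-8 + (-2 + 1)*(-8)) + 285)*(-40) = ((-8 - 1*(-8)) + 285)*(-40) = ((-8 + 8) + 285)*(-40) = (0 + 285)*(-40) = 285*(-40) = -11400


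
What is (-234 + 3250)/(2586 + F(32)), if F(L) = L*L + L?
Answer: 1508/1821 ≈ 0.82812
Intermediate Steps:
F(L) = L + L**2 (F(L) = L**2 + L = L + L**2)
(-234 + 3250)/(2586 + F(32)) = (-234 + 3250)/(2586 + 32*(1 + 32)) = 3016/(2586 + 32*33) = 3016/(2586 + 1056) = 3016/3642 = 3016*(1/3642) = 1508/1821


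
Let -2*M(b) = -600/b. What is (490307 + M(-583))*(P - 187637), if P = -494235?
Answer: -194912211810832/583 ≈ -3.3433e+11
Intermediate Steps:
M(b) = 300/b (M(b) = -(-300)/b = 300/b)
(490307 + M(-583))*(P - 187637) = (490307 + 300/(-583))*(-494235 - 187637) = (490307 + 300*(-1/583))*(-681872) = (490307 - 300/583)*(-681872) = (285848681/583)*(-681872) = -194912211810832/583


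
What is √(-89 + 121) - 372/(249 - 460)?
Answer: 372/211 + 4*√2 ≈ 7.4199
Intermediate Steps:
√(-89 + 121) - 372/(249 - 460) = √32 - 372/(-211) = 4*√2 - 372*(-1/211) = 4*√2 + 372/211 = 372/211 + 4*√2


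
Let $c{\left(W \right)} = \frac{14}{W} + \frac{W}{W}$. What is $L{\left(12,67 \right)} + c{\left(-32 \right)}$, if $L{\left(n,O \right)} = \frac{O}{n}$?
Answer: $\frac{295}{48} \approx 6.1458$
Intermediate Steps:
$c{\left(W \right)} = 1 + \frac{14}{W}$ ($c{\left(W \right)} = \frac{14}{W} + 1 = 1 + \frac{14}{W}$)
$L{\left(12,67 \right)} + c{\left(-32 \right)} = \frac{67}{12} + \frac{14 - 32}{-32} = 67 \cdot \frac{1}{12} - - \frac{9}{16} = \frac{67}{12} + \frac{9}{16} = \frac{295}{48}$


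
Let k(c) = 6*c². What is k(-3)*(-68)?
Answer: -3672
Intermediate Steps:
k(-3)*(-68) = (6*(-3)²)*(-68) = (6*9)*(-68) = 54*(-68) = -3672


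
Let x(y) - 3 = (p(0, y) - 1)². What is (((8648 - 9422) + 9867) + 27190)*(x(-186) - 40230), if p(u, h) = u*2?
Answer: -1459519958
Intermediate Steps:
p(u, h) = 2*u
x(y) = 4 (x(y) = 3 + (2*0 - 1)² = 3 + (0 - 1)² = 3 + (-1)² = 3 + 1 = 4)
(((8648 - 9422) + 9867) + 27190)*(x(-186) - 40230) = (((8648 - 9422) + 9867) + 27190)*(4 - 40230) = ((-774 + 9867) + 27190)*(-40226) = (9093 + 27190)*(-40226) = 36283*(-40226) = -1459519958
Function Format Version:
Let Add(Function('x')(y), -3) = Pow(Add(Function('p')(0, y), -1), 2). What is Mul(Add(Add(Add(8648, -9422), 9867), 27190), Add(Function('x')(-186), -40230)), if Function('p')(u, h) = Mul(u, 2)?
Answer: -1459519958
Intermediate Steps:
Function('p')(u, h) = Mul(2, u)
Function('x')(y) = 4 (Function('x')(y) = Add(3, Pow(Add(Mul(2, 0), -1), 2)) = Add(3, Pow(Add(0, -1), 2)) = Add(3, Pow(-1, 2)) = Add(3, 1) = 4)
Mul(Add(Add(Add(8648, -9422), 9867), 27190), Add(Function('x')(-186), -40230)) = Mul(Add(Add(Add(8648, -9422), 9867), 27190), Add(4, -40230)) = Mul(Add(Add(-774, 9867), 27190), -40226) = Mul(Add(9093, 27190), -40226) = Mul(36283, -40226) = -1459519958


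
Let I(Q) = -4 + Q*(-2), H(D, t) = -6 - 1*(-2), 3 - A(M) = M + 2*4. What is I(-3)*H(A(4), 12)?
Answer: -8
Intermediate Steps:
A(M) = -5 - M (A(M) = 3 - (M + 2*4) = 3 - (M + 8) = 3 - (8 + M) = 3 + (-8 - M) = -5 - M)
H(D, t) = -4 (H(D, t) = -6 + 2 = -4)
I(Q) = -4 - 2*Q
I(-3)*H(A(4), 12) = (-4 - 2*(-3))*(-4) = (-4 + 6)*(-4) = 2*(-4) = -8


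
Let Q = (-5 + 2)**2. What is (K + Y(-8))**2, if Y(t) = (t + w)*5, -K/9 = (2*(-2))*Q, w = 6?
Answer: 98596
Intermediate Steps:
Q = 9 (Q = (-3)**2 = 9)
K = 324 (K = -9*2*(-2)*9 = -(-36)*9 = -9*(-36) = 324)
Y(t) = 30 + 5*t (Y(t) = (t + 6)*5 = (6 + t)*5 = 30 + 5*t)
(K + Y(-8))**2 = (324 + (30 + 5*(-8)))**2 = (324 + (30 - 40))**2 = (324 - 10)**2 = 314**2 = 98596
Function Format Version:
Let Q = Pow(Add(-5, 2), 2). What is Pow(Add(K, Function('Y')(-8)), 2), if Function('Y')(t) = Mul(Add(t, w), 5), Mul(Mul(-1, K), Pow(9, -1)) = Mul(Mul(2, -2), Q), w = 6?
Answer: 98596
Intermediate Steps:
Q = 9 (Q = Pow(-3, 2) = 9)
K = 324 (K = Mul(-9, Mul(Mul(2, -2), 9)) = Mul(-9, Mul(-4, 9)) = Mul(-9, -36) = 324)
Function('Y')(t) = Add(30, Mul(5, t)) (Function('Y')(t) = Mul(Add(t, 6), 5) = Mul(Add(6, t), 5) = Add(30, Mul(5, t)))
Pow(Add(K, Function('Y')(-8)), 2) = Pow(Add(324, Add(30, Mul(5, -8))), 2) = Pow(Add(324, Add(30, -40)), 2) = Pow(Add(324, -10), 2) = Pow(314, 2) = 98596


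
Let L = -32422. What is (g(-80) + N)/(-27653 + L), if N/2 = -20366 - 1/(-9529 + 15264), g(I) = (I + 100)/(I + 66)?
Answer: 545081168/803903625 ≈ 0.67804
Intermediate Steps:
g(I) = (100 + I)/(66 + I)
N = -233598022/5735 (N = 2*(-20366 - 1/(-9529 + 15264)) = 2*(-20366 - 1/5735) = 2*(-116799011/5735) = -233598022/5735 ≈ -40732.)
(g(-80) + N)/(-27653 + L) = ((100 - 80)/(66 - 80) - 233598022/5735)/(-27653 - 32422) = (20/(-14) - 233598022/5735)/(-60075) = (-1/14*20 - 233598022/5735)*(-1/60075) = (-10/7 - 233598022/5735)*(-1/60075) = -1635243504/40145*(-1/60075) = 545081168/803903625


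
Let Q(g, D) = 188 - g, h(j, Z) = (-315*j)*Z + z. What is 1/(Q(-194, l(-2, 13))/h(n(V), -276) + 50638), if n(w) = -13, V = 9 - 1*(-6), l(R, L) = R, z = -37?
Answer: 1130257/57233953584 ≈ 1.9748e-5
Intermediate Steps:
V = 15 (V = 9 + 6 = 15)
h(j, Z) = -37 - 315*Z*j (h(j, Z) = (-315*j)*Z - 37 = -315*Z*j - 37 = -37 - 315*Z*j)
1/(Q(-194, l(-2, 13))/h(n(V), -276) + 50638) = 1/((188 - 1*(-194))/(-37 - 315*(-276)*(-13)) + 50638) = 1/((188 + 194)/(-37 - 1130220) + 50638) = 1/(382/(-1130257) + 50638) = 1/(382*(-1/1130257) + 50638) = 1/(-382/1130257 + 50638) = 1/(57233953584/1130257) = 1130257/57233953584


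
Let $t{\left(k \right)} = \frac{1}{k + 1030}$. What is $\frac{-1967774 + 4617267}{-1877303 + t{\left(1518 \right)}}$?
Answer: $- \frac{6750908164}{4783368043} \approx -1.4113$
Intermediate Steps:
$t{\left(k \right)} = \frac{1}{1030 + k}$
$\frac{-1967774 + 4617267}{-1877303 + t{\left(1518 \right)}} = \frac{-1967774 + 4617267}{-1877303 + \frac{1}{1030 + 1518}} = \frac{2649493}{-1877303 + \frac{1}{2548}} = \frac{2649493}{- \frac{4783368043}{2548}} = 2649493 \left(- \frac{2548}{4783368043}\right) = - \frac{6750908164}{4783368043}$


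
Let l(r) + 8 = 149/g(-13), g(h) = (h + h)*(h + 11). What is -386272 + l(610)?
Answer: -20086411/52 ≈ -3.8628e+5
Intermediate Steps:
g(h) = 2*h*(11 + h) (g(h) = (2*h)*(11 + h) = 2*h*(11 + h))
l(r) = -267/52 (l(r) = -8 + 149/((2*(-13)*(11 - 13))) = -8 + 149/((2*(-13)*(-2))) = -8 + 149/52 = -267/52)
-386272 + l(610) = -386272 - 267/52 = -20086411/52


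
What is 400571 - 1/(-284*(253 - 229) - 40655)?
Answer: 19015505942/47471 ≈ 4.0057e+5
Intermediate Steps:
400571 - 1/(-284*(253 - 229) - 40655) = 400571 - 1/(-284*24 - 40655) = 400571 - 1/(-6816 - 40655) = 400571 - 1/(-47471) = 400571 - 1*(-1/47471) = 400571 + 1/47471 = 19015505942/47471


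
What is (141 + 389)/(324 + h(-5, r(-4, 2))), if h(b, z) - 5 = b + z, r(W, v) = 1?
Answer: 106/65 ≈ 1.6308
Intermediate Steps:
h(b, z) = 5 + b + z (h(b, z) = 5 + (b + z) = 5 + b + z)
(141 + 389)/(324 + h(-5, r(-4, 2))) = (141 + 389)/(324 + (5 - 5 + 1)) = 530/(324 + 1) = 530/325 = 530*(1/325) = 106/65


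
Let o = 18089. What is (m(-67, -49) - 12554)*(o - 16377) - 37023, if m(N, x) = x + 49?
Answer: -21529471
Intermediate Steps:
m(N, x) = 49 + x
(m(-67, -49) - 12554)*(o - 16377) - 37023 = ((49 - 49) - 12554)*(18089 - 16377) - 37023 = (0 - 12554)*1712 - 37023 = -12554*1712 - 37023 = -21492448 - 37023 = -21529471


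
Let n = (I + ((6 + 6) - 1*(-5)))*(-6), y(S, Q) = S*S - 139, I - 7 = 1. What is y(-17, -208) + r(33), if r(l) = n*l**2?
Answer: -163200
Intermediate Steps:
I = 8 (I = 7 + 1 = 8)
y(S, Q) = -139 + S**2 (y(S, Q) = S**2 - 139 = -139 + S**2)
n = -150 (n = (8 + ((6 + 6) - 1*(-5)))*(-6) = (8 + (12 + 5))*(-6) = (8 + 17)*(-6) = 25*(-6) = -150)
r(l) = -150*l**2
y(-17, -208) + r(33) = (-139 + (-17)**2) - 150*33**2 = (-139 + 289) - 150*1089 = 150 - 163350 = -163200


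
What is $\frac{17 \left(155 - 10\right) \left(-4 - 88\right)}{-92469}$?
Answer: $\frac{226780}{92469} \approx 2.4525$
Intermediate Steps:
$\frac{17 \left(155 - 10\right) \left(-4 - 88\right)}{-92469} = 17 \cdot 145 \left(-92\right) \left(- \frac{1}{92469}\right) = 17 \left(-13340\right) \left(- \frac{1}{92469}\right) = \left(-226780\right) \left(- \frac{1}{92469}\right) = \frac{226780}{92469}$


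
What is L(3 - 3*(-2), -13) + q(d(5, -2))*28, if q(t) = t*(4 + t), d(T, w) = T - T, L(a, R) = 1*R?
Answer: -13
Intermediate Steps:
L(a, R) = R
d(T, w) = 0
L(3 - 3*(-2), -13) + q(d(5, -2))*28 = -13 + (0*(4 + 0))*28 = -13 + (0*4)*28 = -13 + 0*28 = -13 + 0 = -13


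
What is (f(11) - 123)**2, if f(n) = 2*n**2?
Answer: 14161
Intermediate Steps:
(f(11) - 123)**2 = (2*11**2 - 123)**2 = (2*121 - 123)**2 = (242 - 123)**2 = 119**2 = 14161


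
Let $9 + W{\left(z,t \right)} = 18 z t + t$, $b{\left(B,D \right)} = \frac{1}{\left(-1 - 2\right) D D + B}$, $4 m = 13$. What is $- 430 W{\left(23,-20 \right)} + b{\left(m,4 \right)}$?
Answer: $\frac{639543726}{179} \approx 3.5729 \cdot 10^{6}$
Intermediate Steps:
$m = \frac{13}{4}$ ($m = \frac{1}{4} \cdot 13 = \frac{13}{4} \approx 3.25$)
$b{\left(B,D \right)} = \frac{1}{B - 3 D^{2}}$ ($b{\left(B,D \right)} = \frac{1}{- 3 D D + B} = \frac{1}{- 3 D^{2} + B} = \frac{1}{B - 3 D^{2}}$)
$W{\left(z,t \right)} = -9 + t + 18 t z$ ($W{\left(z,t \right)} = -9 + \left(18 z t + t\right) = -9 + \left(18 t z + t\right) = -9 + \left(t + 18 t z\right) = -9 + t + 18 t z$)
$- 430 W{\left(23,-20 \right)} + b{\left(m,4 \right)} = - 430 \left(-9 - 20 + 18 \left(-20\right) 23\right) + \frac{1}{\frac{13}{4} - 3 \cdot 4^{2}} = - 430 \left(-9 - 20 - 8280\right) + \frac{1}{\frac{13}{4} - 48} = \left(-430\right) \left(-8309\right) + \frac{1}{\frac{13}{4} - 48} = 3572870 + \frac{1}{- \frac{179}{4}} = 3572870 - \frac{4}{179} = \frac{639543726}{179}$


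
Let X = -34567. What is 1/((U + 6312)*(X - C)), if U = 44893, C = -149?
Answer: -1/1762373690 ≈ -5.6742e-10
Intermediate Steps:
1/((U + 6312)*(X - C)) = 1/((44893 + 6312)*(-34567 - 1*(-149))) = 1/(51205*(-34567 + 149)) = (1/51205)/(-34418) = (1/51205)*(-1/34418) = -1/1762373690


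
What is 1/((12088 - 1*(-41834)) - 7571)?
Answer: 1/46351 ≈ 2.1574e-5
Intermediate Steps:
1/((12088 - 1*(-41834)) - 7571) = 1/((12088 + 41834) - 7571) = 1/(53922 - 7571) = 1/46351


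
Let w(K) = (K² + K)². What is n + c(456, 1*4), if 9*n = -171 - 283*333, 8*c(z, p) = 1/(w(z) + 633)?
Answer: -3644412830844239/347417810376 ≈ -10490.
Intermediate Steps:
w(K) = (K + K²)²
c(z, p) = 1/(8*(633 + z²*(1 + z)²)) (c(z, p) = 1/(8*(z²*(1 + z)² + 633)) = 1/(8*(633 + z²*(1 + z)²)))
n = -10490 (n = (-171 - 283*333)/9 = (-171 - 94239)/9 = (⅑)*(-94410) = -10490)
n + c(456, 1*4) = -10490 + 1/(8*(633 + 456²*(1 + 456)²)) = -10490 + 1/(8*(633 + 207936*457²)) = -10490 + 1/(8*(633 + 207936*208849)) = -10490 + 1/(8*(633 + 43427225664)) = -10490 + (⅛)/43427226297 = -10490 + (⅛)*(1/43427226297) = -10490 + 1/347417810376 = -3644412830844239/347417810376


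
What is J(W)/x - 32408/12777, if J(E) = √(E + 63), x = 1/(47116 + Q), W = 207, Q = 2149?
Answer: -32408/12777 + 147795*√30 ≈ 8.0950e+5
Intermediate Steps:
x = 1/49265 (x = 1/(47116 + 2149) = 1/49265 ≈ 2.0298e-5)
J(E) = √(63 + E)
J(W)/x - 32408/12777 = √(63 + 207)/(1/49265) - 32408/12777 = √270*49265 - 32408*1/12777 = (3*√30)*49265 - 32408/12777 = 147795*√30 - 32408/12777 = -32408/12777 + 147795*√30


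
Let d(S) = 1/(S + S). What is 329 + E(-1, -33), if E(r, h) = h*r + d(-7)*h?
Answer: 5101/14 ≈ 364.36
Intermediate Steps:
d(S) = 1/(2*S)
E(r, h) = -h/14 + h*r (E(r, h) = h*r + ((½)/(-7))*h = h*r + ((½)*(-⅐))*h = h*r - h/14 = -h/14 + h*r)
329 + E(-1, -33) = 329 - 33*(-1/14 - 1) = 329 - 33*(-15/14) = 329 + 495/14 = 5101/14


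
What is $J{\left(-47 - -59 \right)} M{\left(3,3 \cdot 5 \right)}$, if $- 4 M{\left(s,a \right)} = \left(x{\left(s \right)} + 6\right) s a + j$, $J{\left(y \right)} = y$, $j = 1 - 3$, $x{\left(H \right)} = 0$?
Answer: $-804$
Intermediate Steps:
$j = -2$
$M{\left(s,a \right)} = \frac{1}{2} - \frac{3 a s}{2}$ ($M{\left(s,a \right)} = - \frac{\left(0 + 6\right) s a - 2}{4} = - \frac{6 s a - 2}{4} = - \frac{6 a s - 2}{4} = - \frac{-2 + 6 a s}{4} = \frac{1}{2} - \frac{3 a s}{2}$)
$J{\left(-47 - -59 \right)} M{\left(3,3 \cdot 5 \right)} = \left(-47 - -59\right) \left(\frac{1}{2} - \frac{3}{2} \cdot 3 \cdot 5 \cdot 3\right) = \left(-47 + 59\right) \left(\frac{1}{2} - \frac{45}{2} \cdot 3\right) = 12 \left(\frac{1}{2} - \frac{135}{2}\right) = 12 \left(-67\right) = -804$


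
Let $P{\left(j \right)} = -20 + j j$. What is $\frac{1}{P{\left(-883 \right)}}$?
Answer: $\frac{1}{779669} \approx 1.2826 \cdot 10^{-6}$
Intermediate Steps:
$P{\left(j \right)} = -20 + j^{2}$
$\frac{1}{P{\left(-883 \right)}} = \frac{1}{-20 + \left(-883\right)^{2}} = \frac{1}{-20 + 779689} = \frac{1}{779669}$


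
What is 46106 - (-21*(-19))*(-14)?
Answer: 51692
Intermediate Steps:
46106 - (-21*(-19))*(-14) = 46106 - 399*(-14) = 46106 - 1*(-5586) = 46106 + 5586 = 51692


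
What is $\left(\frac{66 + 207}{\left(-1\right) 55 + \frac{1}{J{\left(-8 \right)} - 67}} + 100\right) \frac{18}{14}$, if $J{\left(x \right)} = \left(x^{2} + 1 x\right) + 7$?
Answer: $\frac{14544}{119} \approx 122.22$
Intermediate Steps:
$J{\left(x \right)} = 7 + x + x^{2}$ ($J{\left(x \right)} = \left(x^{2} + x\right) + 7 = \left(x + x^{2}\right) + 7 = 7 + x + x^{2}$)
$\left(\frac{66 + 207}{\left(-1\right) 55 + \frac{1}{J{\left(-8 \right)} - 67}} + 100\right) \frac{18}{14} = \left(\frac{66 + 207}{\left(-1\right) 55 + \frac{1}{\left(7 - 8 + \left(-8\right)^{2}\right) - 67}} + 100\right) \frac{18}{14} = \left(\frac{273}{-55 + \frac{1}{\left(7 - 8 + 64\right) - 67}} + 100\right) 18 \cdot \frac{1}{14} = \left(\frac{273}{-55 + \frac{1}{63 - 67}} + 100\right) \frac{9}{7} = \left(\frac{273}{-55 + \frac{1}{-4}} + 100\right) \frac{9}{7} = \left(\frac{273}{-55 - \frac{1}{4}} + 100\right) \frac{9}{7} = \left(\frac{273}{- \frac{221}{4}} + 100\right) \frac{9}{7} = \left(273 \left(- \frac{4}{221}\right) + 100\right) \frac{9}{7} = \left(- \frac{84}{17} + 100\right) \frac{9}{7} = \frac{1616}{17} \cdot \frac{9}{7} = \frac{14544}{119}$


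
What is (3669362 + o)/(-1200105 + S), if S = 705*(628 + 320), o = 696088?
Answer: -97010/11817 ≈ -8.2094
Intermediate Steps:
S = 668340 (S = 705*948 = 668340)
(3669362 + o)/(-1200105 + S) = (3669362 + 696088)/(-1200105 + 668340) = 4365450/(-531765) = 4365450*(-1/531765) = -97010/11817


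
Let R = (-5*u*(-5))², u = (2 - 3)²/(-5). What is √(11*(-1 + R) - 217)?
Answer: √47 ≈ 6.8557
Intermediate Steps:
u = -⅕ (u = (-1)²*(-⅕) = 1*(-⅕) = -⅕ ≈ -0.20000)
R = 25 (R = (-5*(-⅕)*(-5))² = (1*(-5))² = (-5)² = 25)
√(11*(-1 + R) - 217) = √(11*(-1 + 25) - 217) = √(11*24 - 217) = √(264 - 217) = √47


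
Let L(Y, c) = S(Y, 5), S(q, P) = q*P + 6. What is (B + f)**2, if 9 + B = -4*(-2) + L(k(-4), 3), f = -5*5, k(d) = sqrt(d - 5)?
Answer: 175 - 600*I ≈ 175.0 - 600.0*I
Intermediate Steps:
S(q, P) = 6 + P*q (S(q, P) = P*q + 6 = 6 + P*q)
k(d) = sqrt(-5 + d)
L(Y, c) = 6 + 5*Y
f = -25
B = 5 + 15*I (B = -9 + (-4*(-2) + (6 + 5*sqrt(-5 - 4))) = -9 + (8 + (6 + 5*sqrt(-9))) = -9 + (8 + (6 + 5*(3*I))) = -9 + (8 + (6 + 15*I)) = -9 + (14 + 15*I) = 5 + 15*I ≈ 5.0 + 15.0*I)
(B + f)**2 = ((5 + 15*I) - 25)**2 = (-20 + 15*I)**2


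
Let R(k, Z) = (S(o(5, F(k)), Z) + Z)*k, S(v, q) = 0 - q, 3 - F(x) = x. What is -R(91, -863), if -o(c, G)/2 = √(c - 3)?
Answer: 0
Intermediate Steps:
F(x) = 3 - x
o(c, G) = -2*√(-3 + c) (o(c, G) = -2*√(c - 3) = -2*√(-3 + c))
S(v, q) = -q
R(k, Z) = 0 (R(k, Z) = (-Z + Z)*k = 0*k = 0)
-R(91, -863) = -1*0 = 0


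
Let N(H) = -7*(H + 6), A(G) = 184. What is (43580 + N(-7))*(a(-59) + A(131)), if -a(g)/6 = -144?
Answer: 45679176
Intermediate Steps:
a(g) = 864 (a(g) = -6*(-144) = 864)
N(H) = -42 - 7*H (N(H) = -7*(6 + H) = -42 - 7*H)
(43580 + N(-7))*(a(-59) + A(131)) = (43580 + (-42 - 7*(-7)))*(864 + 184) = (43580 + (-42 + 49))*1048 = (43580 + 7)*1048 = 43587*1048 = 45679176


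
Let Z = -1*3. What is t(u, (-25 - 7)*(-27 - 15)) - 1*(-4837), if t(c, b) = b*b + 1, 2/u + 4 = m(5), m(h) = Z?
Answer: 1811174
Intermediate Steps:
Z = -3
m(h) = -3
u = -2/7 (u = 2/(-4 - 3) = 2/(-7) = 2*(-1/7) = -2/7 ≈ -0.28571)
t(c, b) = 1 + b**2 (t(c, b) = b**2 + 1 = 1 + b**2)
t(u, (-25 - 7)*(-27 - 15)) - 1*(-4837) = (1 + ((-25 - 7)*(-27 - 15))**2) - 1*(-4837) = (1 + (-32*(-42))**2) + 4837 = (1 + 1344**2) + 4837 = (1 + 1806336) + 4837 = 1806337 + 4837 = 1811174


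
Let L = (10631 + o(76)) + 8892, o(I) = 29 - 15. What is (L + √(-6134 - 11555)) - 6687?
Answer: 12850 + 133*I ≈ 12850.0 + 133.0*I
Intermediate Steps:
o(I) = 14
L = 19537 (L = (10631 + 14) + 8892 = 10645 + 8892 = 19537)
(L + √(-6134 - 11555)) - 6687 = (19537 + √(-6134 - 11555)) - 6687 = (19537 + √(-17689)) - 6687 = (19537 + 133*I) - 6687 = 12850 + 133*I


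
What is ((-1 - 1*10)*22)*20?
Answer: -4840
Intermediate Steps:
((-1 - 1*10)*22)*20 = ((-1 - 10)*22)*20 = -11*22*20 = -242*20 = -4840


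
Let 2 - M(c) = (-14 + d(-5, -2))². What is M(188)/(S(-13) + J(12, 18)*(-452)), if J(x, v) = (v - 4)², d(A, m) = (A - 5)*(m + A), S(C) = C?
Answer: 3134/88605 ≈ 0.035370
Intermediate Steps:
d(A, m) = (-5 + A)*(A + m)
M(c) = -3134 (M(c) = 2 - (-14 + ((-5)² - 5*(-5) - 5*(-2) - 5*(-2)))² = 2 - (-14 + (25 + 25 + 10 + 10))² = 2 - (-14 + 70)² = 2 - 1*56² = 2 - 1*3136 = 2 - 3136 = -3134)
J(x, v) = (-4 + v)²
M(188)/(S(-13) + J(12, 18)*(-452)) = -3134/(-13 + (-4 + 18)²*(-452)) = -3134/(-13 + 14²*(-452)) = -3134/(-13 + 196*(-452)) = -3134/(-13 - 88592) = -3134/(-88605) = -3134*(-1/88605) = 3134/88605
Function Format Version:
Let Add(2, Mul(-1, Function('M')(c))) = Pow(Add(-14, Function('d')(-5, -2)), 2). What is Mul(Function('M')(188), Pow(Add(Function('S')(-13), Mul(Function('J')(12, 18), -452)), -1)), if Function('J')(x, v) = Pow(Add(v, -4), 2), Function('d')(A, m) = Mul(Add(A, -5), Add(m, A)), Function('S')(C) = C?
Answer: Rational(3134, 88605) ≈ 0.035370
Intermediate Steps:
Function('d')(A, m) = Mul(Add(-5, A), Add(A, m))
Function('M')(c) = -3134 (Function('M')(c) = Add(2, Mul(-1, Pow(Add(-14, Add(Pow(-5, 2), Mul(-5, -5), Mul(-5, -2), Mul(-5, -2))), 2))) = Add(2, Mul(-1, Pow(Add(-14, Add(25, 25, 10, 10)), 2))) = Add(2, Mul(-1, Pow(Add(-14, 70), 2))) = Add(2, Mul(-1, Pow(56, 2))) = Add(2, Mul(-1, 3136)) = Add(2, -3136) = -3134)
Function('J')(x, v) = Pow(Add(-4, v), 2)
Mul(Function('M')(188), Pow(Add(Function('S')(-13), Mul(Function('J')(12, 18), -452)), -1)) = Mul(-3134, Pow(Add(-13, Mul(Pow(Add(-4, 18), 2), -452)), -1)) = Mul(-3134, Pow(Add(-13, Mul(Pow(14, 2), -452)), -1)) = Mul(-3134, Pow(Add(-13, Mul(196, -452)), -1)) = Mul(-3134, Pow(Add(-13, -88592), -1)) = Mul(-3134, Pow(-88605, -1)) = Mul(-3134, Rational(-1, 88605)) = Rational(3134, 88605)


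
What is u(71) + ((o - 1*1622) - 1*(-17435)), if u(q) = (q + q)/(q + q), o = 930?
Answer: 16744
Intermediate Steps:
u(q) = 1 (u(q) = (2*q)/((2*q)) = (2*q)*(1/(2*q)) = 1)
u(71) + ((o - 1*1622) - 1*(-17435)) = 1 + ((930 - 1*1622) - 1*(-17435)) = 1 + ((930 - 1622) + 17435) = 1 + (-692 + 17435) = 1 + 16743 = 16744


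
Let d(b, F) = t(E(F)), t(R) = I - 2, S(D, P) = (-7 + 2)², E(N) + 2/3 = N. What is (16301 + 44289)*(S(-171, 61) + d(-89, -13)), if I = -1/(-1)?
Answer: 1454160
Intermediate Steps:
I = 1 (I = -1*(-1) = 1)
E(N) = -⅔ + N
S(D, P) = 25 (S(D, P) = (-5)² = 25)
t(R) = -1 (t(R) = 1 - 2 = -1)
d(b, F) = -1
(16301 + 44289)*(S(-171, 61) + d(-89, -13)) = (16301 + 44289)*(25 - 1) = 60590*24 = 1454160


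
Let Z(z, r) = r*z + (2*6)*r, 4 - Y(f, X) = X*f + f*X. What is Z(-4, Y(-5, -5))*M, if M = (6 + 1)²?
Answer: -18032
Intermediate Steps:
Y(f, X) = 4 - 2*X*f (Y(f, X) = 4 - (X*f + f*X) = 4 - (X*f + X*f) = 4 - 2*X*f)
Z(z, r) = 12*r + r*z (Z(z, r) = r*z + 12*r = 12*r + r*z)
M = 49 (M = 7² = 49)
Z(-4, Y(-5, -5))*M = ((4 - 2*(-5)*(-5))*(12 - 4))*49 = ((4 - 50)*8)*49 = -46*8*49 = -368*49 = -18032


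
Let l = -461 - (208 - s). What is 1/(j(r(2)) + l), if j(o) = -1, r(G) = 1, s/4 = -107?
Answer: -1/1098 ≈ -0.00091075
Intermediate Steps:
s = -428 (s = 4*(-107) = -428)
l = -1097 (l = -461 - (208 - 1*(-428)) = -461 - (208 + 428) = -461 - 1*636 = -461 - 636 = -1097)
1/(j(r(2)) + l) = 1/(-1 - 1097) = 1/(-1098) = -1/1098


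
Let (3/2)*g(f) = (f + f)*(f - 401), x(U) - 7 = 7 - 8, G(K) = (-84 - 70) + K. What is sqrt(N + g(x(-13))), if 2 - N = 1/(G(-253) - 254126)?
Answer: I*sqrt(204597497610529)/254533 ≈ 56.196*I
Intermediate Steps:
G(K) = -154 + K
x(U) = 6 (x(U) = 7 + (7 - 8) = 7 - 1 = 6)
g(f) = 4*f*(-401 + f)/3 (g(f) = 2*((f + f)*(f - 401))/3 = 2*((2*f)*(-401 + f))/3 = 2*(2*f*(-401 + f))/3 = 4*f*(-401 + f)/3)
N = 509067/254533 (N = 2 - 1/((-154 - 253) - 254126) = 2 - 1/(-407 - 254126) = 2 - 1/(-254533) = 2 - 1*(-1/254533) = 2 + 1/254533 = 509067/254533 ≈ 2.0000)
sqrt(N + g(x(-13))) = sqrt(509067/254533 + (4/3)*6*(-401 + 6)) = sqrt(509067/254533 + (4/3)*6*(-395)) = sqrt(509067/254533 - 3160) = sqrt(-803815213/254533) = I*sqrt(204597497610529)/254533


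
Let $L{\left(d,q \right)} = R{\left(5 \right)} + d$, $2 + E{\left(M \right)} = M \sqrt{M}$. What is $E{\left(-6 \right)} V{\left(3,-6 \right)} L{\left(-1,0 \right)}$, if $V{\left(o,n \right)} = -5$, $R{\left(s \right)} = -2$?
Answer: $-30 - 90 i \sqrt{6} \approx -30.0 - 220.45 i$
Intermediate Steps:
$E{\left(M \right)} = -2 + M^{\frac{3}{2}}$ ($E{\left(M \right)} = -2 + M \sqrt{M} = -2 + M^{\frac{3}{2}}$)
$L{\left(d,q \right)} = -2 + d$
$E{\left(-6 \right)} V{\left(3,-6 \right)} L{\left(-1,0 \right)} = \left(-2 + \left(-6\right)^{\frac{3}{2}}\right) \left(-5\right) \left(-2 - 1\right) = \left(-2 - 6 i \sqrt{6}\right) \left(-5\right) \left(-3\right) = \left(10 + 30 i \sqrt{6}\right) \left(-3\right) = -30 - 90 i \sqrt{6}$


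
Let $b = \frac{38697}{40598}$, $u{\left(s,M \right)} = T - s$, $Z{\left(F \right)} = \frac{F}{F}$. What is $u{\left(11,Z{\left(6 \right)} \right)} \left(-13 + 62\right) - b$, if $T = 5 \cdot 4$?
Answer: $\frac{17865021}{40598} \approx 440.05$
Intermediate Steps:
$T = 20$
$Z{\left(F \right)} = 1$
$u{\left(s,M \right)} = 20 - s$
$b = \frac{38697}{40598}$ ($b = 38697 \cdot \frac{1}{40598} = \frac{38697}{40598} \approx 0.95317$)
$u{\left(11,Z{\left(6 \right)} \right)} \left(-13 + 62\right) - b = \left(20 - 11\right) \left(-13 + 62\right) - \frac{38697}{40598} = \left(20 - 11\right) 49 - \frac{38697}{40598} = 9 \cdot 49 - \frac{38697}{40598} = 441 - \frac{38697}{40598} = \frac{17865021}{40598}$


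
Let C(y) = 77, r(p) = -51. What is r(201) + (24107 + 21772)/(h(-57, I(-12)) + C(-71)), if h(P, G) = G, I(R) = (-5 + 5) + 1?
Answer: 13967/26 ≈ 537.19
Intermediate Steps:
I(R) = 1 (I(R) = 0 + 1 = 1)
r(201) + (24107 + 21772)/(h(-57, I(-12)) + C(-71)) = -51 + (24107 + 21772)/(1 + 77) = -51 + 45879/78 = -51 + 45879*(1/78) = -51 + 15293/26 = 13967/26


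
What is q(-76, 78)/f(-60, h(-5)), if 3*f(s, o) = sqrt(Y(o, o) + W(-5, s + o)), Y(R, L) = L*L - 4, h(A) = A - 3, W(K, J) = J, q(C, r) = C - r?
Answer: 231*I*sqrt(2)/2 ≈ 163.34*I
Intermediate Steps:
h(A) = -3 + A
Y(R, L) = -4 + L**2 (Y(R, L) = L**2 - 4 = -4 + L**2)
f(s, o) = sqrt(-4 + o + s + o**2)/3 (f(s, o) = sqrt((-4 + o**2) + (s + o))/3 = sqrt((-4 + o**2) + (o + s))/3 = sqrt(-4 + o + s + o**2)/3)
q(-76, 78)/f(-60, h(-5)) = (-76 - 1*78)/((sqrt(-4 + (-3 - 5) - 60 + (-3 - 5)**2)/3)) = (-76 - 78)/((sqrt(-4 - 8 - 60 + (-8)**2)/3)) = -154*3/sqrt(-4 - 8 - 60 + 64) = -154*(-3*I*sqrt(2)/4) = -(-231)*I*sqrt(2)/2 = 231*I*sqrt(2)/2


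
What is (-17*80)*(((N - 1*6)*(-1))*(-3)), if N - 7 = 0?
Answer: -4080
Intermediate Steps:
N = 7 (N = 7 + 0 = 7)
(-17*80)*(((N - 1*6)*(-1))*(-3)) = (-17*80)*(((7 - 1*6)*(-1))*(-3)) = -1360*(7 - 6)*(-1)*(-3) = -1360*1*(-1)*(-3) = -(-1360)*(-3) = -1360*3 = -4080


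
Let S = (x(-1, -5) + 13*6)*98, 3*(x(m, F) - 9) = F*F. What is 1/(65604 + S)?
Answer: 3/224840 ≈ 1.3343e-5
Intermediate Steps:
x(m, F) = 9 + F²/3 (x(m, F) = 9 + (F*F)/3 = 9 + F²/3)
S = 28028/3 (S = ((9 + (⅓)*(-5)²) + 13*6)*98 = ((9 + (⅓)*25) + 78)*98 = ((9 + 25/3) + 78)*98 = (52/3 + 78)*98 = (286/3)*98 = 28028/3 ≈ 9342.7)
1/(65604 + S) = 1/(65604 + 28028/3) = 1/(224840/3) = 3/224840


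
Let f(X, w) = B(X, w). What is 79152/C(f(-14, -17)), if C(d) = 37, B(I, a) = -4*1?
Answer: 79152/37 ≈ 2139.2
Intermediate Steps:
B(I, a) = -4
f(X, w) = -4
79152/C(f(-14, -17)) = 79152/37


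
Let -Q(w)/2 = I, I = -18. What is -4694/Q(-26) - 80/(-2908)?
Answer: -1705909/13086 ≈ -130.36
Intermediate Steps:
Q(w) = 36 (Q(w) = -2*(-18) = 36)
-4694/Q(-26) - 80/(-2908) = -4694/36 - 80/(-2908) = -4694*1/36 - 80*(-1/2908) = -2347/18 + 20/727 = -1705909/13086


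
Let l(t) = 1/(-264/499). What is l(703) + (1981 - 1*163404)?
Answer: -42616171/264 ≈ -1.6143e+5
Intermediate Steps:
l(t) = -499/264 (l(t) = 1/(-264*1/499) = 1/(-264/499) = -499/264)
l(703) + (1981 - 1*163404) = -499/264 + (1981 - 1*163404) = -499/264 + (1981 - 163404) = -499/264 - 161423 = -42616171/264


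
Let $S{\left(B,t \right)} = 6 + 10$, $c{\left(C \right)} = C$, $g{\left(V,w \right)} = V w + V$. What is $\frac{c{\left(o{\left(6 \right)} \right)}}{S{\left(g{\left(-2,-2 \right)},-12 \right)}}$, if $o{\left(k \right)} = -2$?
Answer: $- \frac{1}{8} \approx -0.125$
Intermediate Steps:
$g{\left(V,w \right)} = V + V w$
$S{\left(B,t \right)} = 16$
$\frac{c{\left(o{\left(6 \right)} \right)}}{S{\left(g{\left(-2,-2 \right)},-12 \right)}} = - \frac{2}{16} = \left(-2\right) \frac{1}{16} = - \frac{1}{8}$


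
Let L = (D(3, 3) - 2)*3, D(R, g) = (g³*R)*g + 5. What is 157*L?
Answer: 115866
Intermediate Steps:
D(R, g) = 5 + R*g⁴ (D(R, g) = (R*g³)*g + 5 = R*g⁴ + 5 = 5 + R*g⁴)
L = 738 (L = ((5 + 3*3⁴) - 2)*3 = ((5 + 3*81) - 2)*3 = ((5 + 243) - 2)*3 = (248 - 2)*3 = 246*3 = 738)
157*L = 157*738 = 115866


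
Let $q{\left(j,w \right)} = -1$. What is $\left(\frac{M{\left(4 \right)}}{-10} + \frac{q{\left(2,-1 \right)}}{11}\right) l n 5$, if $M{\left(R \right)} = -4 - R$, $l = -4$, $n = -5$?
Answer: $\frac{780}{11} \approx 70.909$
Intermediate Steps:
$\left(\frac{M{\left(4 \right)}}{-10} + \frac{q{\left(2,-1 \right)}}{11}\right) l n 5 = \left(\frac{-4 - 4}{-10} - \frac{1}{11}\right) \left(-4\right) \left(\left(-5\right) 5\right) = \left(\left(-4 - 4\right) \left(- \frac{1}{10}\right) - \frac{1}{11}\right) \left(-4\right) \left(-25\right) = \left(\left(-8\right) \left(- \frac{1}{10}\right) - \frac{1}{11}\right) \left(-4\right) \left(-25\right) = \left(\frac{4}{5} - \frac{1}{11}\right) \left(-4\right) \left(-25\right) = \frac{39}{55} \left(-4\right) \left(-25\right) = \left(- \frac{156}{55}\right) \left(-25\right) = \frac{780}{11}$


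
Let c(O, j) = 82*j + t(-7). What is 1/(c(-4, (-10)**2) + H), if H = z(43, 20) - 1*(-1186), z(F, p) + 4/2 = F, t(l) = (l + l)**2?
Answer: 1/9623 ≈ 0.00010392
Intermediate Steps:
t(l) = 4*l**2 (t(l) = (2*l)**2 = 4*l**2)
z(F, p) = -2 + F
c(O, j) = 196 + 82*j (c(O, j) = 82*j + 4*(-7)**2 = 82*j + 4*49 = 82*j + 196 = 196 + 82*j)
H = 1227 (H = (-2 + 43) - 1*(-1186) = 41 + 1186 = 1227)
1/(c(-4, (-10)**2) + H) = 1/((196 + 82*(-10)**2) + 1227) = 1/((196 + 82*100) + 1227) = 1/((196 + 8200) + 1227) = 1/(8396 + 1227) = 1/9623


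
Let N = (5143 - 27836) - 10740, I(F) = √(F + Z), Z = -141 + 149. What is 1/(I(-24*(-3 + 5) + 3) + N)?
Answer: -33433/1117765526 - I*√37/1117765526 ≈ -2.9911e-5 - 5.4419e-9*I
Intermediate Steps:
Z = 8
I(F) = √(8 + F) (I(F) = √(F + 8) = √(8 + F))
N = -33433 (N = -22693 - 10740 = -33433)
1/(I(-24*(-3 + 5) + 3) + N) = 1/(√(8 + (-24*(-3 + 5) + 3)) - 33433) = 1/(√(8 + (-24*2 + 3)) - 33433) = 1/(√(8 + (-6*8 + 3)) - 33433) = 1/(√(8 + (-48 + 3)) - 33433) = 1/(√(8 - 45) - 33433) = 1/(√(-37) - 33433) = 1/(I*√37 - 33433) = 1/(-33433 + I*√37)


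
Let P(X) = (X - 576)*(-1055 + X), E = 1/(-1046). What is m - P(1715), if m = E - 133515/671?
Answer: -527760404201/701866 ≈ -7.5194e+5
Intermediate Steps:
E = -1/1046 ≈ -0.00095602
P(X) = (-1055 + X)*(-576 + X) (P(X) = (-576 + X)*(-1055 + X) = (-1055 + X)*(-576 + X))
m = -139657361/701866 (m = -1/1046 - 133515/671 = -139657361/701866 ≈ -198.98)
m - P(1715) = -139657361/701866 - (607680 + 1715² - 1631*1715) = -139657361/701866 - (607680 + 2941225 - 2797165) = -139657361/701866 - 1*751740 = -139657361/701866 - 751740 = -527760404201/701866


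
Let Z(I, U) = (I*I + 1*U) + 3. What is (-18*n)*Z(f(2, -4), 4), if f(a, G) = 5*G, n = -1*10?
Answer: 73260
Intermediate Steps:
n = -10
Z(I, U) = 3 + U + I² (Z(I, U) = (I² + U) + 3 = (U + I²) + 3 = 3 + U + I²)
(-18*n)*Z(f(2, -4), 4) = (-18*(-10))*(3 + 4 + (5*(-4))²) = 180*(3 + 4 + (-20)²) = 180*(3 + 4 + 400) = 180*407 = 73260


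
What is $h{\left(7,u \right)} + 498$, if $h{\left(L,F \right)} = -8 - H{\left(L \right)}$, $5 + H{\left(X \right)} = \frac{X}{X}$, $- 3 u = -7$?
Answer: $494$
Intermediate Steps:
$u = \frac{7}{3}$ ($u = \left(- \frac{1}{3}\right) \left(-7\right) = \frac{7}{3} \approx 2.3333$)
$H{\left(X \right)} = -4$ ($H{\left(X \right)} = -5 + \frac{X}{X} = -5 + 1 = -4$)
$h{\left(L,F \right)} = -4$ ($h{\left(L,F \right)} = -8 - -4 = -8 + 4 = -4$)
$h{\left(7,u \right)} + 498 = -4 + 498 = 494$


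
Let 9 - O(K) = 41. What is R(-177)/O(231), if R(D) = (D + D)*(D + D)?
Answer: -31329/8 ≈ -3916.1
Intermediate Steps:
O(K) = -32 (O(K) = 9 - 1*41 = 9 - 41 = -32)
R(D) = 4*D**2 (R(D) = (2*D)*(2*D) = 4*D**2)
R(-177)/O(231) = (4*(-177)**2)/(-32) = (4*31329)*(-1/32) = 125316*(-1/32) = -31329/8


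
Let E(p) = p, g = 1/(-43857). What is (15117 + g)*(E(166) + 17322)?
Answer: 11594303854784/43857 ≈ 2.6437e+8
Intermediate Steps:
g = -1/43857 ≈ -2.2801e-5
(15117 + g)*(E(166) + 17322) = (15117 - 1/43857)*(166 + 17322) = (662986268/43857)*17488 = 11594303854784/43857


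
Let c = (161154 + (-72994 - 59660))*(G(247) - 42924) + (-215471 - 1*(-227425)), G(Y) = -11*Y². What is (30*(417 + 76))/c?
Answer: -7395/10174821773 ≈ -7.2679e-7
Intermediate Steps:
c = -20349643546 (c = (161154 + (-72994 - 59660))*(-11*247² - 42924) + (-215471 - 1*(-227425)) = (161154 - 132654)*(-11*61009 - 42924) + (-215471 + 227425) = 28500*(-671099 - 42924) + 11954 = 28500*(-714023) + 11954 = -20349655500 + 11954 = -20349643546)
(30*(417 + 76))/c = (30*(417 + 76))/(-20349643546) = (30*493)*(-1/20349643546) = 14790*(-1/20349643546) = -7395/10174821773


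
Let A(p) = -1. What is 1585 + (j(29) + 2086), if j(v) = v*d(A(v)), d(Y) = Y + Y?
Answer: 3613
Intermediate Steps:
d(Y) = 2*Y
j(v) = -2*v (j(v) = v*(2*(-1)) = v*(-2) = -2*v)
1585 + (j(29) + 2086) = 1585 + (-2*29 + 2086) = 1585 + (-58 + 2086) = 1585 + 2028 = 3613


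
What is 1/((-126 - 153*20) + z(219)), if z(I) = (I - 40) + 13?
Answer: -1/2994 ≈ -0.00033400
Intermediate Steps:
z(I) = -27 + I (z(I) = (-40 + I) + 13 = -27 + I)
1/((-126 - 153*20) + z(219)) = 1/((-126 - 153*20) + (-27 + 219)) = 1/((-126 - 3060) + 192) = 1/(-3186 + 192) = 1/(-2994) = -1/2994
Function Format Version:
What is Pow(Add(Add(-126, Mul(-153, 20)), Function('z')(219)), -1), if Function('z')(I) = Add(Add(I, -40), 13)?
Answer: Rational(-1, 2994) ≈ -0.00033400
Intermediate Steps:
Function('z')(I) = Add(-27, I) (Function('z')(I) = Add(Add(-40, I), 13) = Add(-27, I))
Pow(Add(Add(-126, Mul(-153, 20)), Function('z')(219)), -1) = Pow(Add(Add(-126, Mul(-153, 20)), Add(-27, 219)), -1) = Pow(Add(Add(-126, -3060), 192), -1) = Pow(Add(-3186, 192), -1) = Pow(-2994, -1) = Rational(-1, 2994)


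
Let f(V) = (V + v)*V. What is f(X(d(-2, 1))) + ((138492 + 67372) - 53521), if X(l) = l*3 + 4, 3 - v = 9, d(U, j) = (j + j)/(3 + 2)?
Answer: 3808471/25 ≈ 1.5234e+5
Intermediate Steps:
d(U, j) = 2*j/5 (d(U, j) = (2*j)/5 = (2*j)*(⅕) = 2*j/5)
v = -6 (v = 3 - 1*9 = 3 - 9 = -6)
X(l) = 4 + 3*l (X(l) = 3*l + 4 = 4 + 3*l)
f(V) = V*(-6 + V) (f(V) = (V - 6)*V = (-6 + V)*V = V*(-6 + V))
f(X(d(-2, 1))) + ((138492 + 67372) - 53521) = (4 + 3*((⅖)*1))*(-6 + (4 + 3*((⅖)*1))) + ((138492 + 67372) - 53521) = (4 + 3*(⅖))*(-6 + (4 + 3*(⅖))) + (205864 - 53521) = (4 + 6/5)*(-6 + (4 + 6/5)) + 152343 = 26*(-6 + 26/5)/5 + 152343 = (26/5)*(-⅘) + 152343 = -104/25 + 152343 = 3808471/25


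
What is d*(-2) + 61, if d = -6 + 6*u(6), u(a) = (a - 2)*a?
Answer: -215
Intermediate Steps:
u(a) = a*(-2 + a) (u(a) = (-2 + a)*a = a*(-2 + a))
d = 138 (d = -6 + 6*(6*(-2 + 6)) = -6 + 6*(6*4) = -6 + 6*24 = -6 + 144 = 138)
d*(-2) + 61 = 138*(-2) + 61 = -276 + 61 = -215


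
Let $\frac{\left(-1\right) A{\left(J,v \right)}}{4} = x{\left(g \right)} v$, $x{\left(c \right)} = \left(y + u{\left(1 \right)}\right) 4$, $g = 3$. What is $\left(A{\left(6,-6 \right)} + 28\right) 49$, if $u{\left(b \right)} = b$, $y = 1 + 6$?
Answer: $39004$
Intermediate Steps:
$y = 7$
$x{\left(c \right)} = 32$ ($x{\left(c \right)} = \left(7 + 1\right) 4 = 8 \cdot 4 = 32$)
$A{\left(J,v \right)} = - 128 v$ ($A{\left(J,v \right)} = - 4 \cdot 32 v = - 128 v$)
$\left(A{\left(6,-6 \right)} + 28\right) 49 = \left(\left(-128\right) \left(-6\right) + 28\right) 49 = \left(768 + 28\right) 49 = 796 \cdot 49 = 39004$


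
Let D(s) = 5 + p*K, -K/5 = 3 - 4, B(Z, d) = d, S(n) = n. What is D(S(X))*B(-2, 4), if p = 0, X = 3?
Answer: 20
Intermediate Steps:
K = 5 (K = -5*(3 - 4) = -5*(-1) = 5)
D(s) = 5 (D(s) = 5 + 0*5 = 5 + 0 = 5)
D(S(X))*B(-2, 4) = 5*4 = 20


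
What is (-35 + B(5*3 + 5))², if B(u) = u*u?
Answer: 133225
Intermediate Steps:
B(u) = u²
(-35 + B(5*3 + 5))² = (-35 + (5*3 + 5)²)² = (-35 + (15 + 5)²)² = (-35 + 20²)² = (-35 + 400)² = 365² = 133225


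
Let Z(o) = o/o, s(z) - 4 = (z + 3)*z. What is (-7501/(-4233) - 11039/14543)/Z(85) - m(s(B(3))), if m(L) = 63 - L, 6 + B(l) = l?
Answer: -3569711665/61560519 ≈ -57.987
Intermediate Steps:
B(l) = -6 + l
s(z) = 4 + z*(3 + z) (s(z) = 4 + (z + 3)*z = 4 + (3 + z)*z = 4 + z*(3 + z))
Z(o) = 1
(-7501/(-4233) - 11039/14543)/Z(85) - m(s(B(3))) = (-7501/(-4233) - 11039/14543)/1 - (63 - (4 + (-6 + 3)² + 3*(-6 + 3))) = (-7501*(-1/4233) - 11039*1/14543)*1 - (63 - (4 + (-3)² + 3*(-3))) = (7501/4233 - 11039/14543)*1 - (63 - (4 + 9 - 9)) = (62358956/61560519)*1 - (63 - 1*4) = 62358956/61560519 - (63 - 4) = 62358956/61560519 - 1*59 = 62358956/61560519 - 59 = -3569711665/61560519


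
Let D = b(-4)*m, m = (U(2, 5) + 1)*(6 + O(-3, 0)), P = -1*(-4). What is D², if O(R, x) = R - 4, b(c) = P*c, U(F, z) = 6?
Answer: 12544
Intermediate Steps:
P = 4
b(c) = 4*c
O(R, x) = -4 + R
m = -7 (m = (6 + 1)*(6 + (-4 - 3)) = 7*(6 - 7) = 7*(-1) = -7)
D = 112 (D = (4*(-4))*(-7) = -16*(-7) = 112)
D² = 112² = 12544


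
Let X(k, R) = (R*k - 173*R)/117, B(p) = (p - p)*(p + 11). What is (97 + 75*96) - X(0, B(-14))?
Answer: 7297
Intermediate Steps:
B(p) = 0 (B(p) = 0*(11 + p) = 0)
X(k, R) = -173*R/117 + R*k/117 (X(k, R) = (-173*R + R*k)*(1/117) = -173*R/117 + R*k/117)
(97 + 75*96) - X(0, B(-14)) = (97 + 75*96) - 0*(-173 + 0)/117 = (97 + 7200) - 0*(-173)/117 = 7297 - 1*0 = 7297 + 0 = 7297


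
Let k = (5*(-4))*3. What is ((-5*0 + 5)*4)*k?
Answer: -1200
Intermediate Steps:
k = -60 (k = -20*3 = -60)
((-5*0 + 5)*4)*k = ((-5*0 + 5)*4)*(-60) = ((0 + 5)*4)*(-60) = (5*4)*(-60) = 20*(-60) = -1200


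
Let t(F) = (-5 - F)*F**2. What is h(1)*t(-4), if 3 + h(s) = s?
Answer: 32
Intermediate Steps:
h(s) = -3 + s
t(F) = F**2*(-5 - F)
h(1)*t(-4) = (-3 + 1)*((-4)**2*(-5 - 1*(-4))) = -32*(-5 + 4) = -32*(-1) = -2*(-16) = 32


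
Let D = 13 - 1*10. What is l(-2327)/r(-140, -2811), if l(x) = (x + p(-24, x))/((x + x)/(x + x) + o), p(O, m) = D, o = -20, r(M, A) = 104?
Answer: 581/494 ≈ 1.1761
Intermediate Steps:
D = 3 (D = 13 - 10 = 3)
p(O, m) = 3
l(x) = -3/19 - x/19 (l(x) = (x + 3)/((x + x)/(x + x) - 20) = (3 + x)/((2*x)/((2*x)) - 20) = (3 + x)/((2*x)*(1/(2*x)) - 20) = (3 + x)/(1 - 20) = (3 + x)/(-19) = (3 + x)*(-1/19) = -3/19 - x/19)
l(-2327)/r(-140, -2811) = (-3/19 - 1/19*(-2327))/104 = (-3/19 + 2327/19)*(1/104) = (2324/19)*(1/104) = 581/494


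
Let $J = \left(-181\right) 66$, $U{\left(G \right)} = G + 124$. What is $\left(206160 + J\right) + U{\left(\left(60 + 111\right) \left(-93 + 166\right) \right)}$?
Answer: $206821$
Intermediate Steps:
$U{\left(G \right)} = 124 + G$
$J = -11946$
$\left(206160 + J\right) + U{\left(\left(60 + 111\right) \left(-93 + 166\right) \right)} = \left(206160 - 11946\right) + \left(124 + \left(60 + 111\right) \left(-93 + 166\right)\right) = 194214 + \left(124 + 171 \cdot 73\right) = 194214 + \left(124 + 12483\right) = 194214 + 12607 = 206821$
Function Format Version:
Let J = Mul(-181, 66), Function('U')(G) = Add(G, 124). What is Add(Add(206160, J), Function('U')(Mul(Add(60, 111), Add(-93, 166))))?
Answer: 206821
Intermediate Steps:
Function('U')(G) = Add(124, G)
J = -11946
Add(Add(206160, J), Function('U')(Mul(Add(60, 111), Add(-93, 166)))) = Add(Add(206160, -11946), Add(124, Mul(Add(60, 111), Add(-93, 166)))) = Add(194214, Add(124, Mul(171, 73))) = Add(194214, Add(124, 12483)) = Add(194214, 12607) = 206821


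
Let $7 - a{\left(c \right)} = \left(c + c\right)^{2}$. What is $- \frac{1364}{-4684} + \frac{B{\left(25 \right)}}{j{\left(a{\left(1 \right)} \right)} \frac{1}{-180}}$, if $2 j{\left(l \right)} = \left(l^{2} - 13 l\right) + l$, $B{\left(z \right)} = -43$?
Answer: $- \frac{2013097}{3513} \approx -573.04$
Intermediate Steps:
$a{\left(c \right)} = 7 - 4 c^{2}$ ($a{\left(c \right)} = 7 - \left(c + c\right)^{2} = 7 - \left(2 c\right)^{2} = 7 - 4 c^{2}$)
$j{\left(l \right)} = \frac{l^{2}}{2} - 6 l$ ($j{\left(l \right)} = \frac{\left(l^{2} - 13 l\right) + l}{2} = \frac{l^{2} - 12 l}{2} = \frac{l^{2}}{2} - 6 l$)
$- \frac{1364}{-4684} + \frac{B{\left(25 \right)}}{j{\left(a{\left(1 \right)} \right)} \frac{1}{-180}} = - \frac{1364}{-4684} - \frac{43}{\frac{\left(7 - 4 \cdot 1^{2}\right) \left(-12 + \left(7 - 4 \cdot 1^{2}\right)\right)}{2} \frac{1}{-180}} = \left(-1364\right) \left(- \frac{1}{4684}\right) - \frac{43}{\frac{\left(7 - 4\right) \left(-12 + \left(7 - 4\right)\right)}{2} \left(- \frac{1}{180}\right)} = \frac{341}{1171} - \frac{43}{\frac{\left(7 - 4\right) \left(-12 + \left(7 - 4\right)\right)}{2} \left(- \frac{1}{180}\right)} = \frac{341}{1171} - \frac{43}{\frac{1}{2} \cdot 3 \left(-12 + 3\right) \left(- \frac{1}{180}\right)} = \frac{341}{1171} - \frac{43}{\frac{1}{2} \cdot 3 \left(-9\right) \left(- \frac{1}{180}\right)} = \frac{341}{1171} - \frac{43}{\left(- \frac{27}{2}\right) \left(- \frac{1}{180}\right)} = \frac{341}{1171} - \frac{43}{\frac{3}{40}} = \frac{341}{1171} - \frac{1720}{3} = - \frac{2013097}{3513}$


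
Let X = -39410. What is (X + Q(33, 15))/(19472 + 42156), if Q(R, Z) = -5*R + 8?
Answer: -39567/61628 ≈ -0.64203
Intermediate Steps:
Q(R, Z) = 8 - 5*R
(X + Q(33, 15))/(19472 + 42156) = (-39410 + (8 - 5*33))/(19472 + 42156) = (-39410 + (8 - 165))/61628 = (-39410 - 157)*(1/61628) = -39567*1/61628 = -39567/61628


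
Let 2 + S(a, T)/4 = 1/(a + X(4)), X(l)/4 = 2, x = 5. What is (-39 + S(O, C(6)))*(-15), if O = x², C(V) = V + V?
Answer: 7735/11 ≈ 703.18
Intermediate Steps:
X(l) = 8 (X(l) = 4*2 = 8)
C(V) = 2*V
O = 25 (O = 5² = 25)
S(a, T) = -8 + 4/(8 + a) (S(a, T) = -8 + 4/(a + 8) = -8 + 4/(8 + a))
(-39 + S(O, C(6)))*(-15) = (-39 + 4*(-15 - 2*25)/(8 + 25))*(-15) = (-39 + 4*(-15 - 50)/33)*(-15) = (-39 + 4*(1/33)*(-65))*(-15) = (-39 - 260/33)*(-15) = -1547/33*(-15) = 7735/11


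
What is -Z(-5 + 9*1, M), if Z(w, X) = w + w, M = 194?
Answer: -8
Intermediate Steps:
Z(w, X) = 2*w
-Z(-5 + 9*1, M) = -2*(-5 + 9*1) = -2*(-5 + 9) = -2*4 = -1*8 = -8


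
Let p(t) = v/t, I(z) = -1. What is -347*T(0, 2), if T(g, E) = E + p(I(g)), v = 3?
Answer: 347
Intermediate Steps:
p(t) = 3/t
T(g, E) = -3 + E (T(g, E) = E + 3/(-1) = E + 3*(-1) = E - 3 = -3 + E)
-347*T(0, 2) = -347*(-3 + 2) = -347*(-1) = 347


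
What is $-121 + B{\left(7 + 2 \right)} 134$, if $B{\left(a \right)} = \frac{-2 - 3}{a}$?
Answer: $- \frac{1759}{9} \approx -195.44$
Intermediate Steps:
$B{\left(a \right)} = - \frac{5}{a}$ ($B{\left(a \right)} = \frac{-2 - 3}{a} = - \frac{5}{a}$)
$-121 + B{\left(7 + 2 \right)} 134 = -121 + - \frac{5}{7 + 2} \cdot 134 = -121 + - \frac{5}{9} \cdot 134 = -121 + \left(-5\right) \frac{1}{9} \cdot 134 = -121 - \frac{670}{9} = - \frac{1759}{9}$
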